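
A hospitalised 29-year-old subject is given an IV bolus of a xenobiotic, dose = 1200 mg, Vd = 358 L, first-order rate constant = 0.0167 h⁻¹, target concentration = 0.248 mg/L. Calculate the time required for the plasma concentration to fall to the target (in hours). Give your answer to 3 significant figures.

156 h

C₀ = Dose / Vd = 1200 / 358 = 3.352 mg/L
t = ln(C₀ / C) / k = ln(3.352 / 0.248) / 0.01670
  = ln(13.52) / 0.01670 = 2.604 / 0.01670 = 155.9 h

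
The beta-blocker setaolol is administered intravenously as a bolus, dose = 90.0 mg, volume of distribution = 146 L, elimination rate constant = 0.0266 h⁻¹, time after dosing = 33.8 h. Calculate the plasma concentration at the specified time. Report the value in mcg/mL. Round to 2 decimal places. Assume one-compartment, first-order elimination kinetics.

0.25 mcg/mL

C₀ = Dose / Vd = 90.00 / 146 = 0.6164 mg/L
C = C₀ · e^(−k·t) = 0.6164 × e^(−0.02660 × 33.8)
  = 0.6164 × 0.4069 = 0.2508 mg/L
(0.2508 mg/L = 0.2508 mcg/mL)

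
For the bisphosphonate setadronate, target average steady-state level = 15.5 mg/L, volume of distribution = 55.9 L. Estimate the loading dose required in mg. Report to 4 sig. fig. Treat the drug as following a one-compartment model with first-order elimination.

866.5 mg

LD = Css × Vd = 15.5 × 55.9 = 866.5 mg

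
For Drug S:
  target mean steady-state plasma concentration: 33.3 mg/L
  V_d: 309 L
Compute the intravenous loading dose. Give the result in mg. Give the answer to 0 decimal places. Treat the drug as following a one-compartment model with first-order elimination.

LD = Css × Vd = 33.3 × 309 = 10290 mg

10290 mg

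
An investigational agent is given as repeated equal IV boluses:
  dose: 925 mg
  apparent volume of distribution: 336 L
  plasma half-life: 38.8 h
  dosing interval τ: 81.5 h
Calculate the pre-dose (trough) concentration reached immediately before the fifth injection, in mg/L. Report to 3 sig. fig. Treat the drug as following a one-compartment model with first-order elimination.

C₀ per dose = Dose / Vd = 925 / 336 = 2.753 mg/L
k = ln2 / t½ = 0.693147 / 38.8 = 0.01786 h⁻¹
Fraction remaining after one interval: r = e^(−kτ) = e^(−0.01786 × 81.5) = 0.2333
Before dose 5, 4 doses have been given (aged 1τ, 2τ, 3τ, 4τ).
C_trough = C₀ × (r + r² + … + r^4) = C₀ × r(1−r^4)/(1−r)
        = 2.753 × 0.2333 × (1 − 0.002963) / (1 − 0.2333) = 0.8352 mg/L

0.835 mg/L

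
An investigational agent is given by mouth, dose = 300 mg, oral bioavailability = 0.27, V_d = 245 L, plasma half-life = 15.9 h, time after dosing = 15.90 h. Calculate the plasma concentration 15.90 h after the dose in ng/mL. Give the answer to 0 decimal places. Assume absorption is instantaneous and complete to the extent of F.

165 ng/mL

Amount reaching circulation = F × Dose = 0.27 × 300.0 = 81.00 mg
C₀ = F·Dose / Vd = 81.00 / 245 = 0.3306 mg/L
k = ln2 / t½ = 0.693147 / 15.9 = 0.04359 h⁻¹
t / t½ = 15.90 / 15.9 = 1 half-lives
C = C₀ × (1/2)^1 = 0.3306 × 0.5000 = 0.1653 mg/L
Convert: 0.1653 mg/L × 1000 = 165.3 ng/mL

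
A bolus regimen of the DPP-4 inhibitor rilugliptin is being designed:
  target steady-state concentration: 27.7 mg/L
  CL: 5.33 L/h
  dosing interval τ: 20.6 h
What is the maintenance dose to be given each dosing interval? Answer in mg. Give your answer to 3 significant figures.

3040 mg

At steady state, Dose/τ = Css × CL.
Dose = Css × CL × τ = 27.7 × 5.330 × 20.6 = 3041 mg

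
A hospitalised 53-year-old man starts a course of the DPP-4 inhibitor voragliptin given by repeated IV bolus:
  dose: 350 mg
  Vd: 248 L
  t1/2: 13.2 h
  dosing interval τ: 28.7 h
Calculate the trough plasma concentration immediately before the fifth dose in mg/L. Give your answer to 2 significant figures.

C₀ per dose = Dose / Vd = 350 / 248 = 1.411 mg/L
k = ln2 / t½ = 0.693147 / 13.2 = 0.05251 h⁻¹
Fraction remaining after one interval: r = e^(−kτ) = e^(−0.05251 × 28.7) = 0.2216
Before dose 5, 4 doses have been given (aged 1τ, 2τ, 3τ, 4τ).
C_trough = C₀ × (r + r² + … + r^4) = C₀ × r(1−r^4)/(1−r)
        = 1.411 × 0.2216 × (1 − 0.002411) / (1 − 0.2216) = 0.4007 mg/L

0.40 mg/L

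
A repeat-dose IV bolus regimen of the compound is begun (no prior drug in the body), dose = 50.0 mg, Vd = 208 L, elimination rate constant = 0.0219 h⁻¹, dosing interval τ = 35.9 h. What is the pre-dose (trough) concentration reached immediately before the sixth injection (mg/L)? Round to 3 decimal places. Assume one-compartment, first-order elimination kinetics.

0.197 mg/L

C₀ per dose = Dose / Vd = 50.0 / 208 = 0.2404 mg/L
Fraction remaining after one interval: r = e^(−kτ) = e^(−0.02190 × 35.9) = 0.4556
Before dose 6, 5 doses have been given (aged 1τ, 2τ, 3τ, 4τ, 5τ).
C_trough = C₀ × (r + r² + … + r^5) = C₀ × r(1−r^5)/(1−r)
        = 0.2404 × 0.4556 × (1 − 0.01963) / (1 − 0.4556) = 0.1972 mg/L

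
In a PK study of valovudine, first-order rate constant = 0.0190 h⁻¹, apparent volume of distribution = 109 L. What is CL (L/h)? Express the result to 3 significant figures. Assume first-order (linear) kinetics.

CL = k × Vd = 0.0190 × 109 = 2.071 L/h

2.07 L/h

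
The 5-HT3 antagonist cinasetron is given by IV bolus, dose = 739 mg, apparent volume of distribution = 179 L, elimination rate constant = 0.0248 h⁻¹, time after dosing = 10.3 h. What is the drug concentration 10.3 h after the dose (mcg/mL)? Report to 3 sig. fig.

C₀ = Dose / Vd = 739.0 / 179 = 4.128 mg/L
C = C₀ · e^(−k·t) = 4.128 × e^(−0.02480 × 10.3)
  = 4.128 × 0.7746 = 3.198 mg/L
(3.198 mg/L = 3.198 mcg/mL)

3.20 mcg/mL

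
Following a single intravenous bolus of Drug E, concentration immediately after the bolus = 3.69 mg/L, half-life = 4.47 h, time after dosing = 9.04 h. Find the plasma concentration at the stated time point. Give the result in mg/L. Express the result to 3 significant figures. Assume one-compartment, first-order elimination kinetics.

0.908 mg/L

k = ln2 / t½ = 0.693147 / 4.47 = 0.1551 h⁻¹
C = C₀ · e^(−k·t) = 3.690 × e^(−0.1551 × 9.04)
  = 3.690 × 0.2461 = 0.9081 mg/L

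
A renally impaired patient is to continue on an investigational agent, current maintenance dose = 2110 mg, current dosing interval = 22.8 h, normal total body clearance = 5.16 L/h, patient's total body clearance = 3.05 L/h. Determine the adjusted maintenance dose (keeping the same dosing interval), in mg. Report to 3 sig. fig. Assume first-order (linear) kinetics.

1250 mg

To keep the same average steady-state level, dosing rate must scale with clearance.
CL ratio = 3.05 / 5.16 = 0.5911
New dose (same interval) = 2110 × 0.5911 = 1247 mg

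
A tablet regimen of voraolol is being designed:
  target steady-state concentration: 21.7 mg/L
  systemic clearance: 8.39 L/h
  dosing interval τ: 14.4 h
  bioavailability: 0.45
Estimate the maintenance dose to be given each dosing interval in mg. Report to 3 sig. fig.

At steady state, F × (Dose/τ) = Css × CL.
Dose = Css × CL × τ / F = 21.7 × 8.390 × 14.4 / 0.45 = 5826 mg

5830 mg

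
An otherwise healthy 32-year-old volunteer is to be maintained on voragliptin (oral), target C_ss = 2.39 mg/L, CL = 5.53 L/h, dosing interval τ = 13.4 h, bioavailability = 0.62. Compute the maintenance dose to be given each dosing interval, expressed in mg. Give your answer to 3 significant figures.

286 mg

At steady state, F × (Dose/τ) = Css × CL.
Dose = Css × CL × τ / F = 2.39 × 5.530 × 13.4 / 0.62 = 285.7 mg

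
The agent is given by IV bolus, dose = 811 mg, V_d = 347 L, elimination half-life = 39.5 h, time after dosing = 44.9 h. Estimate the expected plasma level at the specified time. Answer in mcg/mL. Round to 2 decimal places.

1.06 mcg/mL

C₀ = Dose / Vd = 811.0 / 347 = 2.337 mg/L
k = ln2 / t½ = 0.693147 / 39.5 = 0.01755 h⁻¹
C = C₀ · e^(−k·t) = 2.337 × e^(−0.01755 × 44.9)
  = 2.337 × 0.4548 = 1.063 mg/L
(1.063 mg/L = 1.063 mcg/mL)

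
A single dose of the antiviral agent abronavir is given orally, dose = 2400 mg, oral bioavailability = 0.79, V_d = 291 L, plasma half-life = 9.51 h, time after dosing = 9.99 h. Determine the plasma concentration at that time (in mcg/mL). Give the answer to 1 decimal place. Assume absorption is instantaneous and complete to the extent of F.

Amount reaching circulation = F × Dose = 0.79 × 2400 = 1896 mg
C₀ = F·Dose / Vd = 1896 / 291 = 6.515 mg/L
k = ln2 / t½ = 0.693147 / 9.51 = 0.07289 h⁻¹
C = C₀ · e^(−k·t) = 6.515 × e^(−0.07289 × 9.99)
  = 6.515 × 0.4828 = 3.145 mg/L
(3.145 mg/L = 3.145 mcg/mL)

3.1 mcg/mL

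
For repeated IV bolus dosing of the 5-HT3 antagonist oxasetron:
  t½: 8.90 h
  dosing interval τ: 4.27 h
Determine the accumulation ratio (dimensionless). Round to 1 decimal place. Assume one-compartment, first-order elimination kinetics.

k = ln2 / t½ = 0.693147 / 8.90 = 0.07788 h⁻¹
e^(−kτ) = e^(−0.07788 × 4.27) = 0.7171
Accumulation ratio R = 1 / (1 − e^(−kτ)) = 1 / (1 − 0.7171) = 3.535

3.5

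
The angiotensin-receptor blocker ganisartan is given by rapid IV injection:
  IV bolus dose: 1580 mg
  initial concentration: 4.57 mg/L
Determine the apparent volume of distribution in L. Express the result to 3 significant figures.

346 L

Vd = Dose / C₀ = 1580 / 4.57 = 345.7 L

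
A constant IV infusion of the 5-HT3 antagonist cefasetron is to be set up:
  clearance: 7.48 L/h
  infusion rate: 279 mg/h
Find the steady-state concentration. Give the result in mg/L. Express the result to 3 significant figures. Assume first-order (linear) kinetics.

At steady state Css = R₀ / CL = 279 / 7.480 = 37.30 mg/L

37.3 mg/L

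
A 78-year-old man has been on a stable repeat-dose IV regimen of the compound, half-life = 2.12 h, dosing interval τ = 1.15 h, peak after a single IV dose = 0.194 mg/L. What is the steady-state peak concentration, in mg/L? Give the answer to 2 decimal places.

0.62 mg/L

k = ln2 / t½ = 0.693147 / 2.12 = 0.3270 h⁻¹
e^(−kτ) = e^(−0.3270 × 1.15) = 0.6866
Accumulation ratio R = 1 / (1 − e^(−kτ)) = 1 / (1 − 0.6866) = 3.191
Steady-state peak = C₀ × R = 0.194 × 3.191 = 0.6191 mg/L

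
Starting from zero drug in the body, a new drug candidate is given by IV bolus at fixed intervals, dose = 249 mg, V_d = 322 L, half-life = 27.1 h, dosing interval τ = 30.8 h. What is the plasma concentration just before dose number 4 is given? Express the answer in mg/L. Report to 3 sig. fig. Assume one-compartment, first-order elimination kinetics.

0.584 mg/L

C₀ per dose = Dose / Vd = 249 / 322 = 0.7733 mg/L
k = ln2 / t½ = 0.693147 / 27.1 = 0.02558 h⁻¹
Fraction remaining after one interval: r = e^(−kτ) = e^(−0.02558 × 30.8) = 0.4548
Before dose 4, 3 doses have been given (aged 1τ, 2τ, 3τ).
C_trough = C₀ × (r + r² + … + r^3) = C₀ × r(1−r^3)/(1−r)
        = 0.7733 × 0.4548 × (1 − 0.09407) / (1 − 0.4548) = 0.5844 mg/L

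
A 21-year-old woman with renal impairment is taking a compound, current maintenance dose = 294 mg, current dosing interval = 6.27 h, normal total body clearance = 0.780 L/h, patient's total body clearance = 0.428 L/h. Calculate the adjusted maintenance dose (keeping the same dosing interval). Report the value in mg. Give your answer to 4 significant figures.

161.3 mg

To keep the same average steady-state level, dosing rate must scale with clearance.
CL ratio = 0.428 / 0.780 = 0.5487
New dose (same interval) = 294 × 0.5487 = 161.3 mg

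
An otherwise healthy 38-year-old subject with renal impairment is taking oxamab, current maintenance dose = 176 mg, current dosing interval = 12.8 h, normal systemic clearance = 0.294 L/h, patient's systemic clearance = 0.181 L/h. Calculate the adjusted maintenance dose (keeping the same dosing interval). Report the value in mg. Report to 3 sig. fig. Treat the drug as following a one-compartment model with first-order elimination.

108 mg

To keep the same average steady-state level, dosing rate must scale with clearance.
CL ratio = 0.181 / 0.294 = 0.6156
New dose (same interval) = 176 × 0.6156 = 108.3 mg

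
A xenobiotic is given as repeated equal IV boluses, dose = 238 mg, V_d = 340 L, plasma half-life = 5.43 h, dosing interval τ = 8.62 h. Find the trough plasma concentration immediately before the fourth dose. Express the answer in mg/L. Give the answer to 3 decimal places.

C₀ per dose = Dose / Vd = 238 / 340 = 0.7000 mg/L
k = ln2 / t½ = 0.693147 / 5.43 = 0.1277 h⁻¹
Fraction remaining after one interval: r = e^(−kτ) = e^(−0.1277 × 8.62) = 0.3326
Before dose 4, 3 doses have been given (aged 1τ, 2τ, 3τ).
C_trough = C₀ × (r + r² + … + r^3) = C₀ × r(1−r^3)/(1−r)
        = 0.7000 × 0.3326 × (1 − 0.03679) / (1 − 0.3326) = 0.3360 mg/L

0.336 mg/L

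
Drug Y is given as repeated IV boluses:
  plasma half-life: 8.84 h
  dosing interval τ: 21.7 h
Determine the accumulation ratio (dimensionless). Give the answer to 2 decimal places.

k = ln2 / t½ = 0.693147 / 8.84 = 0.07841 h⁻¹
e^(−kτ) = e^(−0.07841 × 21.7) = 0.1824
Accumulation ratio R = 1 / (1 − e^(−kτ)) = 1 / (1 − 0.1824) = 1.223

1.22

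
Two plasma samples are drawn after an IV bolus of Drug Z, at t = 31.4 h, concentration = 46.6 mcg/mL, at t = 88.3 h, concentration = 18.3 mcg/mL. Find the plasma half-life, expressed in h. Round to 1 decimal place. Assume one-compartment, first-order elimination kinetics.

42.2 h

k = ln(C₁/C₂) / (t₂ − t₁) = ln(46.6/18.3) / (88.3 − 31.4)
  = 0.9347 / 56.90 = 0.01643 h⁻¹
t½ = ln2 / k = 0.693147 / 0.01643 = 42.19 h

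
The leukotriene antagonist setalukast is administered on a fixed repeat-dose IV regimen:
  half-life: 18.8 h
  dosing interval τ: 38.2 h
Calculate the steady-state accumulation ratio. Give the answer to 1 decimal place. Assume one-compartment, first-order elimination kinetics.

k = ln2 / t½ = 0.693147 / 18.8 = 0.03687 h⁻¹
e^(−kτ) = e^(−0.03687 × 38.2) = 0.2445
Accumulation ratio R = 1 / (1 − e^(−kτ)) = 1 / (1 − 0.2445) = 1.324

1.3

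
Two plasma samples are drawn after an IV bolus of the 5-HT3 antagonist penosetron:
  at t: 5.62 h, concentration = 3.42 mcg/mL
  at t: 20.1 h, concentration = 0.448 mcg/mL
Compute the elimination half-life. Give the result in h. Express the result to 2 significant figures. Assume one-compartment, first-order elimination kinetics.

4.9 h

k = ln(C₁/C₂) / (t₂ − t₁) = ln(3.42/0.448) / (20.1 − 5.62)
  = 2.033 / 14.48 = 0.1404 h⁻¹
t½ = ln2 / k = 0.693147 / 0.1404 = 4.937 h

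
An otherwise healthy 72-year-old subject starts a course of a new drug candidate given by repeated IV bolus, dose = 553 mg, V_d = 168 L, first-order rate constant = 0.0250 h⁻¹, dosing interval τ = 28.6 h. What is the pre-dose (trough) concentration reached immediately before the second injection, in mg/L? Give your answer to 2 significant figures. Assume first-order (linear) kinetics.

1.6 mg/L

C₀ per dose = Dose / Vd = 553 / 168 = 3.292 mg/L
Fraction remaining after one interval: r = e^(−kτ) = e^(−0.02500 × 28.6) = 0.4892
Before dose 2, 1 dose has been given (aged 1τ).
C_trough = C₀ × r = 3.292 × 0.4892 = 1.610 mg/L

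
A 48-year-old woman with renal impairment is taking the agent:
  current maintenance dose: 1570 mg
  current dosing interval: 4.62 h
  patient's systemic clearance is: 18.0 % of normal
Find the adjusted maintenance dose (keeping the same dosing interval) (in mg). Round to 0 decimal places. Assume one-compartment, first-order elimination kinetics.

To keep the same average steady-state level, dosing rate must scale with clearance.
CL ratio = 18.0 / 100 = 0.1800
New dose (same interval) = 1570 × 0.1800 = 282.6 mg

283 mg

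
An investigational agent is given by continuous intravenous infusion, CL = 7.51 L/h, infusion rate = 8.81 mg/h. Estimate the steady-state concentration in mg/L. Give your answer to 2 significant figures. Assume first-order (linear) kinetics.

At steady state Css = R₀ / CL = 8.81 / 7.510 = 1.173 mg/L

1.2 mg/L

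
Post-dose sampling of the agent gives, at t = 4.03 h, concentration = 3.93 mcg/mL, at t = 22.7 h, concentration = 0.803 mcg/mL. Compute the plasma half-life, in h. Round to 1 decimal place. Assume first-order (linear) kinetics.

k = ln(C₁/C₂) / (t₂ − t₁) = ln(3.93/0.803) / (22.7 − 4.03)
  = 1.588 / 18.67 = 0.08506 h⁻¹
t½ = ln2 / k = 0.693147 / 0.08506 = 8.149 h

8.1 h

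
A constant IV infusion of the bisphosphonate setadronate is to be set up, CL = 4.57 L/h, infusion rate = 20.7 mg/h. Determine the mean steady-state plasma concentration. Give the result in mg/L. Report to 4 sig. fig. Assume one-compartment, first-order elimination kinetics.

At steady state Css = R₀ / CL = 20.7 / 4.570 = 4.530 mg/L

4.530 mg/L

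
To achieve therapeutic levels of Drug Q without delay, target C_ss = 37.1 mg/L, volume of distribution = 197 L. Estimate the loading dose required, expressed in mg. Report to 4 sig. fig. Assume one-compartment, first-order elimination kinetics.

7309 mg

LD = Css × Vd = 37.1 × 197 = 7309 mg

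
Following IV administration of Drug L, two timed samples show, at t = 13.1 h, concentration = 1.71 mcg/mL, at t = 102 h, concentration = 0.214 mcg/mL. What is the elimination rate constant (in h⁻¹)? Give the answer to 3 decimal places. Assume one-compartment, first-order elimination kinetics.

k = ln(C₁/C₂) / (t₂ − t₁) = ln(1.71/0.214) / (102 − 13.1)
  = 2.078 / 88.90 = 0.02337 h⁻¹

0.023 h⁻¹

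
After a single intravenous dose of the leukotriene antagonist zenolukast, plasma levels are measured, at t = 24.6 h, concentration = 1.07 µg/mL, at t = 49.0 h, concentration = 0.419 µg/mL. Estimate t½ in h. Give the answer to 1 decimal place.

18.0 h

k = ln(C₁/C₂) / (t₂ − t₁) = ln(1.07/0.419) / (49.0 − 24.6)
  = 0.9375 / 24.40 = 0.03842 h⁻¹
t½ = ln2 / k = 0.693147 / 0.03842 = 18.04 h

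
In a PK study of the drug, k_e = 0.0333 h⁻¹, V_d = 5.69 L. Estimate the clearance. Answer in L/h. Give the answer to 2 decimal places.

0.19 L/h

CL = k × Vd = 0.0333 × 5.69 = 0.1895 L/h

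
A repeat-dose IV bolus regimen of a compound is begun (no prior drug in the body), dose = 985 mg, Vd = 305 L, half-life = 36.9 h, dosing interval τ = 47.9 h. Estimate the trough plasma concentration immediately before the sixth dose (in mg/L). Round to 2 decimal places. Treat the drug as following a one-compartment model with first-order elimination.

2.19 mg/L

C₀ per dose = Dose / Vd = 985 / 305 = 3.230 mg/L
k = ln2 / t½ = 0.693147 / 36.9 = 0.01878 h⁻¹
Fraction remaining after one interval: r = e^(−kτ) = e^(−0.01878 × 47.9) = 0.4067
Before dose 6, 5 doses have been given (aged 1τ, 2τ, 3τ, 4τ, 5τ).
C_trough = C₀ × (r + r² + … + r^5) = C₀ × r(1−r^5)/(1−r)
        = 3.230 × 0.4067 × (1 − 0.01113) / (1 − 0.4067) = 2.189 mg/L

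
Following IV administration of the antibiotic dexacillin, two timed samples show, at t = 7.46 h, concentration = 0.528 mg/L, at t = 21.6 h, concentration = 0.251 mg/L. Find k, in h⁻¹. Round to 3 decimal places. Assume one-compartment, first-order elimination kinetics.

k = ln(C₁/C₂) / (t₂ − t₁) = ln(0.528/0.251) / (21.6 − 7.46)
  = 0.7436 / 14.14 = 0.05259 h⁻¹

0.053 h⁻¹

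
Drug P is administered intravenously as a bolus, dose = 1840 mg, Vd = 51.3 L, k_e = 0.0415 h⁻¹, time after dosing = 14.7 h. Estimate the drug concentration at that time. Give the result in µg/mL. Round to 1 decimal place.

C₀ = Dose / Vd = 1840 / 51.3 = 35.87 mg/L
C = C₀ · e^(−k·t) = 35.87 × e^(−0.04150 × 14.7)
  = 35.87 × 0.5433 = 19.49 mg/L
(19.49 mg/L = 19.49 µg/mL)

19.5 µg/mL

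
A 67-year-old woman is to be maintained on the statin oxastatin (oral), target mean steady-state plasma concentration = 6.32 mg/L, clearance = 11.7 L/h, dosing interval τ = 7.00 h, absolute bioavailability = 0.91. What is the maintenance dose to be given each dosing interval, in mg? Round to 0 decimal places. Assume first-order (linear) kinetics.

At steady state, F × (Dose/τ) = Css × CL.
Dose = Css × CL × τ / F = 6.32 × 11.70 × 7.00 / 0.91 = 568.8 mg

569 mg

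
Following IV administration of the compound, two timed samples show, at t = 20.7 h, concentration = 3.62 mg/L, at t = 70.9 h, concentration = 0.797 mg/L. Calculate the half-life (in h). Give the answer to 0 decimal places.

k = ln(C₁/C₂) / (t₂ − t₁) = ln(3.62/0.797) / (70.9 − 20.7)
  = 1.513 / 50.20 = 0.03014 h⁻¹
t½ = ln2 / k = 0.693147 / 0.03014 = 23.00 h

23 h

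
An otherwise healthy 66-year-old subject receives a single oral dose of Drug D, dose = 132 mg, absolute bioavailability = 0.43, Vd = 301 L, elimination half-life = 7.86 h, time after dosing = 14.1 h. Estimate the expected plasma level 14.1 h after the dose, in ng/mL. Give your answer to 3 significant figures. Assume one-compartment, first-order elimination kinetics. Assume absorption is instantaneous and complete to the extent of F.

Amount reaching circulation = F × Dose = 0.43 × 132.0 = 56.76 mg
C₀ = F·Dose / Vd = 56.76 / 301 = 0.1886 mg/L
k = ln2 / t½ = 0.693147 / 7.86 = 0.08819 h⁻¹
C = C₀ · e^(−k·t) = 0.1886 × e^(−0.08819 × 14.1)
  = 0.1886 × 0.2884 = 0.05439 mg/L
Convert: 0.05439 mg/L × 1000 = 54.39 ng/mL

54.4 ng/mL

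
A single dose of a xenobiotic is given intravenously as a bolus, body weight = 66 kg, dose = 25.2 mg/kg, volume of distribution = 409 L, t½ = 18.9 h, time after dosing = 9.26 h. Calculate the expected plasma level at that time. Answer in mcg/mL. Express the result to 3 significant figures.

2.90 mcg/mL

Total dose = 25.2 × 66 = 1663 mg
C₀ = Dose / Vd = 1663 / 409 = 4.066 mg/L
k = ln2 / t½ = 0.693147 / 18.9 = 0.03667 h⁻¹
C = C₀ · e^(−k·t) = 4.066 × e^(−0.03667 × 9.26)
  = 4.066 × 0.7121 = 2.895 mg/L
(2.895 mg/L = 2.895 mcg/mL)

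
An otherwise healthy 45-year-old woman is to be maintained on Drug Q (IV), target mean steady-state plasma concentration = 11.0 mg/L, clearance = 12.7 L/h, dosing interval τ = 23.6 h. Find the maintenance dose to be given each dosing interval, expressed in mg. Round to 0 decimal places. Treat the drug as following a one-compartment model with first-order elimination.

3297 mg

At steady state, Dose/τ = Css × CL.
Dose = Css × CL × τ = 11.0 × 12.70 × 23.6 = 3297 mg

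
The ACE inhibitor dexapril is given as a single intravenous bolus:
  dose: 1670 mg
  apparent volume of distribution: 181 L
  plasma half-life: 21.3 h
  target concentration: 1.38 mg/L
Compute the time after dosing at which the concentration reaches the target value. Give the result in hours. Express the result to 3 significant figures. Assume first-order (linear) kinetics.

C₀ = Dose / Vd = 1670 / 181 = 9.227 mg/L
k = ln2 / t½ = 0.693147 / 21.3 = 0.03254 h⁻¹
t = ln(C₀ / C) / k = ln(9.227 / 1.38) / 0.03254
  = ln(6.686) / 0.03254 = 1.900 / 0.03254 = 58.39 h

58.4 h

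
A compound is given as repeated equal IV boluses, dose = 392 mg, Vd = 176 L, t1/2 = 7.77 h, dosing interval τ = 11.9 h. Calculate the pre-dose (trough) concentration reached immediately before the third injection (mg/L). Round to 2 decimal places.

1.04 mg/L

C₀ per dose = Dose / Vd = 392 / 176 = 2.227 mg/L
k = ln2 / t½ = 0.693147 / 7.77 = 0.08921 h⁻¹
Fraction remaining after one interval: r = e^(−kτ) = e^(−0.08921 × 11.9) = 0.3459
Before dose 3, 2 doses have been given (aged 1τ, 2τ).
C_trough = C₀ × (r + r²) = 2.227 × (0.3459 + 0.1196) = 1.037 mg/L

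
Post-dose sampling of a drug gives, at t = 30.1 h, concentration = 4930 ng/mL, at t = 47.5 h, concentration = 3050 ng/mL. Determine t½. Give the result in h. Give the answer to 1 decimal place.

k = ln(C₁/C₂) / (t₂ − t₁) = ln(4930/3050) / (47.5 − 30.1)
  = 0.4802 / 17.40 = 0.02760 h⁻¹
t½ = ln2 / k = 0.693147 / 0.02760 = 25.11 h

25.1 h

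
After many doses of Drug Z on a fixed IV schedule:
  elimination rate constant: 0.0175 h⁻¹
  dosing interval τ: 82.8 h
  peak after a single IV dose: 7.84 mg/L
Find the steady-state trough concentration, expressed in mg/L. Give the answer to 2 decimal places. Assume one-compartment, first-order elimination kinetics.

2.41 mg/L

e^(−kτ) = e^(−0.01750 × 82.8) = 0.2348
Accumulation ratio R = 1 / (1 − e^(−kτ)) = 1 / (1 − 0.2348) = 1.307
Steady-state trough = C₀ × R × e^(−kτ) = 7.84 × 1.307 × 0.2348 = 2.406 mg/L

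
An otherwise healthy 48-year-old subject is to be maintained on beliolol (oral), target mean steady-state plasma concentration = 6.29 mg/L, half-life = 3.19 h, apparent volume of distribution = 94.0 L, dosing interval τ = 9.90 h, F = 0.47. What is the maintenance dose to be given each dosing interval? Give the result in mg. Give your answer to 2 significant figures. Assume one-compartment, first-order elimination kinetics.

k = ln2 / t½ = 0.693147 / 3.19 = 0.2173 h⁻¹
CL = k × Vd = 0.2173 × 94.0 = 20.43 L/h
At steady state, F × (Dose/τ) = Css × CL.
Dose = Css × CL × τ / F = 6.29 × 20.43 × 9.90 / 0.47 = 2707 mg

2700 mg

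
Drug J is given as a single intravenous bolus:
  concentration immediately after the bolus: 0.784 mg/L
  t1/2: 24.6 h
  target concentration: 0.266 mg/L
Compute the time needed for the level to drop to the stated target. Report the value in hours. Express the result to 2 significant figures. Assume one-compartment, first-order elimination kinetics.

38 h

k = ln2 / t½ = 0.693147 / 24.6 = 0.02818 h⁻¹
t = ln(C₀ / C) / k = ln(0.7840 / 0.266) / 0.02818
  = ln(2.947) / 0.02818 = 1.081 / 0.02818 = 38.36 h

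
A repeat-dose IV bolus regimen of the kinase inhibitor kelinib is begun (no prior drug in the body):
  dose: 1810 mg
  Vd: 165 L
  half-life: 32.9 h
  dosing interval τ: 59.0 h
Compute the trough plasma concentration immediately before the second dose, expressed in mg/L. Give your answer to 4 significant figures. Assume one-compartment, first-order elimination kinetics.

3.165 mg/L

C₀ per dose = Dose / Vd = 1810 / 165 = 10.97 mg/L
k = ln2 / t½ = 0.693147 / 32.9 = 0.02107 h⁻¹
Fraction remaining after one interval: r = e^(−kτ) = e^(−0.02107 × 59.0) = 0.2885
Before dose 2, 1 dose has been given (aged 1τ).
C_trough = C₀ × r = 10.97 × 0.2885 = 3.165 mg/L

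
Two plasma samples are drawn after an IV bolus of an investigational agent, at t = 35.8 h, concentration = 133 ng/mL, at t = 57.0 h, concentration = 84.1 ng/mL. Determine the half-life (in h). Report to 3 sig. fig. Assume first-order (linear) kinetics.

k = ln(C₁/C₂) / (t₂ − t₁) = ln(133/84.1) / (57.0 − 35.8)
  = 0.4583 / 21.20 = 0.02162 h⁻¹
t½ = ln2 / k = 0.693147 / 0.02162 = 32.06 h

32.1 h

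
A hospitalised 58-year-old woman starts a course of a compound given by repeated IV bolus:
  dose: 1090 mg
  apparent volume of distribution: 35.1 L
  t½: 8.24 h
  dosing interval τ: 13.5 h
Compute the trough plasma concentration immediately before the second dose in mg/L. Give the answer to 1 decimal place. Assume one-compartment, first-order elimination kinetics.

10.0 mg/L

C₀ per dose = Dose / Vd = 1090 / 35.1 = 31.05 mg/L
k = ln2 / t½ = 0.693147 / 8.24 = 0.08412 h⁻¹
Fraction remaining after one interval: r = e^(−kτ) = e^(−0.08412 × 13.5) = 0.3212
Before dose 2, 1 dose has been given (aged 1τ).
C_trough = C₀ × r = 31.05 × 0.3212 = 9.973 mg/L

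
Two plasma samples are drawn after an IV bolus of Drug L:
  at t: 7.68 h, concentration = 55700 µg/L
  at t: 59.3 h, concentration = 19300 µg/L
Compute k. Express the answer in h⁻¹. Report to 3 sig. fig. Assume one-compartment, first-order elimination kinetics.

0.0205 h⁻¹

k = ln(C₁/C₂) / (t₂ − t₁) = ln(55700/19300) / (59.3 − 7.68)
  = 1.060 / 51.62 = 0.02053 h⁻¹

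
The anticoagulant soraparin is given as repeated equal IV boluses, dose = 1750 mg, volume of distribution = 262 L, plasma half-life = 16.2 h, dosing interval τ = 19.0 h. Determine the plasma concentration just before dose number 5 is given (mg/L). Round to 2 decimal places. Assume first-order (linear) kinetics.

5.12 mg/L

C₀ per dose = Dose / Vd = 1750 / 262 = 6.679 mg/L
k = ln2 / t½ = 0.693147 / 16.2 = 0.04279 h⁻¹
Fraction remaining after one interval: r = e^(−kτ) = e^(−0.04279 × 19.0) = 0.4435
Before dose 5, 4 doses have been given (aged 1τ, 2τ, 3τ, 4τ).
C_trough = C₀ × (r + r² + … + r^4) = C₀ × r(1−r^4)/(1−r)
        = 6.679 × 0.4435 × (1 − 0.03869) / (1 − 0.4435) = 5.117 mg/L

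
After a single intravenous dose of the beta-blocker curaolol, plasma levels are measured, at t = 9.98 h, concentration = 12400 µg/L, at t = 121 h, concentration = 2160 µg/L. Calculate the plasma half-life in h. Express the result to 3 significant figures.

k = ln(C₁/C₂) / (t₂ − t₁) = ln(12400/2160) / (121 − 9.98)
  = 1.748 / 111.0 = 0.01575 h⁻¹
t½ = ln2 / k = 0.693147 / 0.01575 = 44.01 h

44.0 h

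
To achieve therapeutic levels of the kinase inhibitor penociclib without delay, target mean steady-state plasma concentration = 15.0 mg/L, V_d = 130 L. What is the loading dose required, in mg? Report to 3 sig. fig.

1950 mg

LD = Css × Vd = 15.0 × 130 = 1950 mg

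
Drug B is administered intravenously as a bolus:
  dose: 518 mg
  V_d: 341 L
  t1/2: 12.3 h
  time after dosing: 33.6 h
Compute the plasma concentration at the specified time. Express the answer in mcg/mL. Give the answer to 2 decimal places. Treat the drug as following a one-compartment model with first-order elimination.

0.23 mcg/mL

C₀ = Dose / Vd = 518.0 / 341 = 1.519 mg/L
k = ln2 / t½ = 0.693147 / 12.3 = 0.05635 h⁻¹
C = C₀ · e^(−k·t) = 1.519 × e^(−0.05635 × 33.6)
  = 1.519 × 0.1506 = 0.2288 mg/L
(0.2288 mg/L = 0.2288 mcg/mL)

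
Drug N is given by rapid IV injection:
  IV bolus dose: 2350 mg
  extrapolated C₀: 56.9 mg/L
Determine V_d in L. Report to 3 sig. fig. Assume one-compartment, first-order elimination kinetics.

41.3 L

Vd = Dose / C₀ = 2350 / 56.9 = 41.30 L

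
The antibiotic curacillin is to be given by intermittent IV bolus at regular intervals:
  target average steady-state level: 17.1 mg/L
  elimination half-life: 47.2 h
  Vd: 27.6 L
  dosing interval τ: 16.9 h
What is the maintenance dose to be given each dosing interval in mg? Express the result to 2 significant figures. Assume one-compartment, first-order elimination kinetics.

k = ln2 / t½ = 0.693147 / 47.2 = 0.01469 h⁻¹
CL = k × Vd = 0.01469 × 27.6 = 0.4054 L/h
At steady state, Dose/τ = Css × CL.
Dose = Css × CL × τ = 17.1 × 0.4054 × 16.9 = 117.2 mg

120 mg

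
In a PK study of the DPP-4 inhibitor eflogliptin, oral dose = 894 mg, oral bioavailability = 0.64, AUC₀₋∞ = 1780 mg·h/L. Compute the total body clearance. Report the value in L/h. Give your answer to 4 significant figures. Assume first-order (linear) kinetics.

CL = F·Dose / AUC = 0.64 × 894 / 1780 = 0.3214 L/h

0.3214 L/h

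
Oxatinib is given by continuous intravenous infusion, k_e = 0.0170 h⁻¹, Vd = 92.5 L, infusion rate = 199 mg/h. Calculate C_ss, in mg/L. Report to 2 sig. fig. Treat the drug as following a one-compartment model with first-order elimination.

CL = k × Vd = 0.01700 × 92.5 = 1.573 L/h
At steady state Css = R₀ / CL = 199 / 1.573 = 126.5 mg/L

130 mg/L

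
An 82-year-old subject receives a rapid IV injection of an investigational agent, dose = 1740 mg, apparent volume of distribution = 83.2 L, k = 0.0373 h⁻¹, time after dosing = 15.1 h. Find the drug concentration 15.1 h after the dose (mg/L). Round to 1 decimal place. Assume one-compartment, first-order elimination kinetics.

11.9 mg/L

C₀ = Dose / Vd = 1740 / 83.2 = 20.91 mg/L
C = C₀ · e^(−k·t) = 20.91 × e^(−0.03730 × 15.1)
  = 20.91 × 0.5694 = 11.91 mg/L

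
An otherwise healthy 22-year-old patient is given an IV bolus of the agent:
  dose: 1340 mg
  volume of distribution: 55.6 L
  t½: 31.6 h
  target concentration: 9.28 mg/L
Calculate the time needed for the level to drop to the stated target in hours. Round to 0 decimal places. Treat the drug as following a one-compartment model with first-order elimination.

C₀ = Dose / Vd = 1340 / 55.6 = 24.10 mg/L
k = ln2 / t½ = 0.693147 / 31.6 = 0.02194 h⁻¹
t = ln(C₀ / C) / k = ln(24.10 / 9.28) / 0.02194
  = ln(2.597) / 0.02194 = 0.9544 / 0.02194 = 43.50 h

44 h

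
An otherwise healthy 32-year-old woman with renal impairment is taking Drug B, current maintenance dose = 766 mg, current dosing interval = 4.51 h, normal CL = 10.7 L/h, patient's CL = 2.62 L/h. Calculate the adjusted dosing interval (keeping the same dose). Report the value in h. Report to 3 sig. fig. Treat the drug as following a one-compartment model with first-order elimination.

18.4 h

To keep the same average steady-state level, dosing rate must scale with clearance.
CL ratio = 2.62 / 10.7 = 0.2449
New interval (same dose) = 4.51 / 0.2449 = 18.42 h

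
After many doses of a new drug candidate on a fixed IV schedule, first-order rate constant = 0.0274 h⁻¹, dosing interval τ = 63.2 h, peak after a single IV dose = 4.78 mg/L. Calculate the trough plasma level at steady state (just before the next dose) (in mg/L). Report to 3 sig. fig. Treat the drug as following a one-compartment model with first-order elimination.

1.03 mg/L

e^(−kτ) = e^(−0.02740 × 63.2) = 0.1770
Accumulation ratio R = 1 / (1 − e^(−kτ)) = 1 / (1 − 0.1770) = 1.215
Steady-state trough = C₀ × R × e^(−kτ) = 4.78 × 1.215 × 0.1770 = 1.028 mg/L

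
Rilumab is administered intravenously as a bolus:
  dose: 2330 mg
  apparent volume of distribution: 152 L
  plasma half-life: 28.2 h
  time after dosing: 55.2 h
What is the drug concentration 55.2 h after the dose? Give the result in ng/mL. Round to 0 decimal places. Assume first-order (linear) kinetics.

C₀ = Dose / Vd = 2330 / 152 = 15.33 mg/L
k = ln2 / t½ = 0.693147 / 28.2 = 0.02458 h⁻¹
C = C₀ · e^(−k·t) = 15.33 × e^(−0.02458 × 55.2)
  = 15.33 × 0.2575 = 3.947 mg/L
Convert: 3.947 mg/L × 1000 = 3947 ng/mL

3947 ng/mL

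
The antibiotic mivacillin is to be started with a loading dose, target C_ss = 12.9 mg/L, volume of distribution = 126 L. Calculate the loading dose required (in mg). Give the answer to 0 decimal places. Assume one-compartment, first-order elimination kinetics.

LD = Css × Vd = 12.9 × 126 = 1625 mg

1625 mg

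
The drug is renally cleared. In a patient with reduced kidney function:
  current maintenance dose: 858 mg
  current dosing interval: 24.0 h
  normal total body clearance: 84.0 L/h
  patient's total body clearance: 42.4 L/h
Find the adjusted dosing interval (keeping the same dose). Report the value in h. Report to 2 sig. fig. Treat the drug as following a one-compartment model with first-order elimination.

To keep the same average steady-state level, dosing rate must scale with clearance.
CL ratio = 42.4 / 84.0 = 0.5048
New interval (same dose) = 24.0 / 0.5048 = 47.54 h

48 h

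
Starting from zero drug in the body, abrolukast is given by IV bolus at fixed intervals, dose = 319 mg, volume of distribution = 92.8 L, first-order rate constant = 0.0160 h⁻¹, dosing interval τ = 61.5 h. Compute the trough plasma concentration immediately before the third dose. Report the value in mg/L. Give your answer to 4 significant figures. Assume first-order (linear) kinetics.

1.765 mg/L

C₀ per dose = Dose / Vd = 319 / 92.8 = 3.438 mg/L
Fraction remaining after one interval: r = e^(−kτ) = e^(−0.01600 × 61.5) = 0.3738
Before dose 3, 2 doses have been given (aged 1τ, 2τ).
C_trough = C₀ × (r + r²) = 3.438 × (0.3738 + 0.1397) = 1.765 mg/L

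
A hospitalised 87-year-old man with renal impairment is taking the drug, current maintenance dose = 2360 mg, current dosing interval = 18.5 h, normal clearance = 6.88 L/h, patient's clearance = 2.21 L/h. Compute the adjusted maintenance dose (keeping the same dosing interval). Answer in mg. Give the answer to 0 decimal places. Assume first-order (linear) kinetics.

758 mg

To keep the same average steady-state level, dosing rate must scale with clearance.
CL ratio = 2.21 / 6.88 = 0.3212
New dose (same interval) = 2360 × 0.3212 = 758.0 mg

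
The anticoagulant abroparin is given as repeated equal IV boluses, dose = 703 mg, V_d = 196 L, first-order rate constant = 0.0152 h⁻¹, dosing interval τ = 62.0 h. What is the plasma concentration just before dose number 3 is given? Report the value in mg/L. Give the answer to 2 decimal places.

1.94 mg/L

C₀ per dose = Dose / Vd = 703 / 196 = 3.587 mg/L
Fraction remaining after one interval: r = e^(−kτ) = e^(−0.01520 × 62.0) = 0.3897
Before dose 3, 2 doses have been given (aged 1τ, 2τ).
C_trough = C₀ × (r + r²) = 3.587 × (0.3897 + 0.1519) = 1.943 mg/L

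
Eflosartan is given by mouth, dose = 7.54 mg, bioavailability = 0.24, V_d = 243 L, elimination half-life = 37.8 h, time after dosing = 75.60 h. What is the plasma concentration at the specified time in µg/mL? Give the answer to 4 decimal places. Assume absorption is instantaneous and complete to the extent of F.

Amount reaching circulation = F × Dose = 0.24 × 7.540 = 1.810 mg
C₀ = F·Dose / Vd = 1.810 / 243 = 0.007449 mg/L
k = ln2 / t½ = 0.693147 / 37.8 = 0.01834 h⁻¹
t / t½ = 75.60 / 37.8 = 2 half-lives
C = C₀ × (1/2)^2 = 0.007449 × 0.2500 = 0.001862 mg/L
(0.001862 mg/L = 0.001862 µg/mL)

0.0019 µg/mL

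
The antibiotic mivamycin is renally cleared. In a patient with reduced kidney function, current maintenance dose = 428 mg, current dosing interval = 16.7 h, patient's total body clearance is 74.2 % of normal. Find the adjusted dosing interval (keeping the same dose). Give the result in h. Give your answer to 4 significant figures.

To keep the same average steady-state level, dosing rate must scale with clearance.
CL ratio = 74.2 / 100 = 0.7420
New interval (same dose) = 16.7 / 0.7420 = 22.51 h

22.51 h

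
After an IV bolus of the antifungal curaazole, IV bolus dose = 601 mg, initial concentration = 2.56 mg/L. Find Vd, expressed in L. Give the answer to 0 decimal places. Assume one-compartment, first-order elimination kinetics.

235 L

Vd = Dose / C₀ = 601.0 / 2.56 = 234.8 L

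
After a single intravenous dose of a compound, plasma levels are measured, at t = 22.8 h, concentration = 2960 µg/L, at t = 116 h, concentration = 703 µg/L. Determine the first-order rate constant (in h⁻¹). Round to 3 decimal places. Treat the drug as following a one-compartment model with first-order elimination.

k = ln(C₁/C₂) / (t₂ − t₁) = ln(2960/703) / (116 − 22.8)
  = 1.438 / 93.20 = 0.01543 h⁻¹

0.015 h⁻¹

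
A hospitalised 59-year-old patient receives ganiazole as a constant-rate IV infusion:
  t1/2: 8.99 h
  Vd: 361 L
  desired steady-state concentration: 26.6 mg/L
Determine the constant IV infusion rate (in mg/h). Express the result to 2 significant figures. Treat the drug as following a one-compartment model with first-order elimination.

740 mg/h

k = ln2 / t½ = 0.693147 / 8.99 = 0.07710 h⁻¹
CL = k × Vd = 0.07710 × 361 = 27.83 L/h
At steady state, infusion rate R₀ = Css × CL = 26.6 × 27.83 = 740.3 mg/h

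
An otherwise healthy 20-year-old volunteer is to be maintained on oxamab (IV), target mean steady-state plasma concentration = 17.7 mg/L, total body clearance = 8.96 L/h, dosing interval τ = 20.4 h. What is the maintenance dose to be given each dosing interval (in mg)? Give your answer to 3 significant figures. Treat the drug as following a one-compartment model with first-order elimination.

3240 mg

At steady state, Dose/τ = Css × CL.
Dose = Css × CL × τ = 17.7 × 8.960 × 20.4 = 3235 mg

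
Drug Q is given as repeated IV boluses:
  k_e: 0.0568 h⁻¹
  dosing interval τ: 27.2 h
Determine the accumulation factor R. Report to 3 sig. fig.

1.27

e^(−kτ) = e^(−0.05680 × 27.2) = 0.2133
Accumulation ratio R = 1 / (1 − e^(−kτ)) = 1 / (1 − 0.2133) = 1.271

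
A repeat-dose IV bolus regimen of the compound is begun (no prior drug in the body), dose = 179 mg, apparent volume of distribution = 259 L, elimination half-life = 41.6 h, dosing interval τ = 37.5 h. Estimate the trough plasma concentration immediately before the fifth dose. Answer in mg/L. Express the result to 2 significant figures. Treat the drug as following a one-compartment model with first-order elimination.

0.73 mg/L

C₀ per dose = Dose / Vd = 179 / 259 = 0.6911 mg/L
k = ln2 / t½ = 0.693147 / 41.6 = 0.01666 h⁻¹
Fraction remaining after one interval: r = e^(−kτ) = e^(−0.01666 × 37.5) = 0.5354
Before dose 5, 4 doses have been given (aged 1τ, 2τ, 3τ, 4τ).
C_trough = C₀ × (r + r² + … + r^4) = C₀ × r(1−r^4)/(1−r)
        = 0.6911 × 0.5354 × (1 − 0.08217) / (1 − 0.5354) = 0.7310 mg/L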